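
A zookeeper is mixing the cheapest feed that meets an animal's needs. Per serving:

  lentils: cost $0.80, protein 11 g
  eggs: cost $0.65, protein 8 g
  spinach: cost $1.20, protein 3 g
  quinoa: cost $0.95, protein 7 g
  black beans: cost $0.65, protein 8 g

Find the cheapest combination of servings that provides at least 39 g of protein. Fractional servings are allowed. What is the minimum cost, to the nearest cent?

$2.84

Cost per g of protein: lentils $0.0727, eggs $0.0813, black beans $0.0813, quinoa $0.1357, spinach $0.4000.
With no serving limits, use only lentils: 39 g / 11 g = 3.545 servings × $0.80 = $2.84.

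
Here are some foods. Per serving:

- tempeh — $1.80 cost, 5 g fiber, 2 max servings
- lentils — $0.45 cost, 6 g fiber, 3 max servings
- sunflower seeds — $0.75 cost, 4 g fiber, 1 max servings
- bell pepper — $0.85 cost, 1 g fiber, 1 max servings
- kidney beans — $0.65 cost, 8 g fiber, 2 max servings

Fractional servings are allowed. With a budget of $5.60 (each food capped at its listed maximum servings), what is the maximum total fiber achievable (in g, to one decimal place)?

44.1 g

Fiber per dollar: lentils 13.33, kidney beans 12.31, sunflower seeds 5.333, tempeh 2.778, bell pepper 1.176.
Take 3 servings of lentils: spends $1.35, +18.0 g fiber (running total 18.0 g).
Take 2 servings of kidney beans: spends $1.30, +16.0 g fiber (running total 34.0 g).
Take 1 serving of sunflower seeds: spends $0.75, +4.0 g fiber (running total 38.0 g).
Take 1.222 servings of tempeh: spends $2.20, +6.1 g fiber (running total 44.1 g).
Greedy by best ratio exhausts the cost allowance optimally: 44.1 g.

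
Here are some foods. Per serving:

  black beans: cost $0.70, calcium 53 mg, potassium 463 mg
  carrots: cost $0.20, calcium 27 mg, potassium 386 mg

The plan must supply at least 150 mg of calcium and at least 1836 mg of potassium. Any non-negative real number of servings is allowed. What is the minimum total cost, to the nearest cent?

$1.11

The cheapest plan sits at a corner of the feasible region — with two constraints it uses at most two foods.
black beans only: max(150/53, 1836/463) = 3.965 servings → $2.78.
carrots only: max(150/27, 1836/386) = 5.556 servings → $1.11.
black beans + carrots with both tight: 1.047 servings and 3.501 servings → $1.43.
The minimum over all feasible corners is $1.11.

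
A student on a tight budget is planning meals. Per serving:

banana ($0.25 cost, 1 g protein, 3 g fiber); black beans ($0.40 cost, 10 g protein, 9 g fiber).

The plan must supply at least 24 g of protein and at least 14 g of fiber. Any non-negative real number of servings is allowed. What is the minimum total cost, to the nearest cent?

With two linear requirements the optimum uses one or two foods; enumerate the corners.
banana only: max(24/1, 14/3) = 24 servings → $6.00.
black beans only: max(24/10, 14/9) = 2.4 servings → $0.96.
banana + black beans: intersection lies outside the first quadrant.
Cheapest feasible corner: $0.96.

$0.96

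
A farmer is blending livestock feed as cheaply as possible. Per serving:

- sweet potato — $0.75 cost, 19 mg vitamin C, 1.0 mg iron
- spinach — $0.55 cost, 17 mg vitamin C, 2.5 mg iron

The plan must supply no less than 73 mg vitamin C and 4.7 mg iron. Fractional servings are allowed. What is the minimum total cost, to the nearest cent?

Two binding constraints pin down two serving amounts, so the optimal mix uses at most two foods. The candidates are each food alone (scaled to the tighter of vitamin C/iron) and each pair with both constraints tight.
sweet potato only: max(73/19, 4.7/1.0) = 4.7 servings → $3.52.
spinach only: max(73/17, 4.7/2.5) = 4.294 servings → $2.36.
sweet potato + spinach with both tight: 3.364 servings and 0.5344 servings → $2.82.
So the least-cost plan costs $2.36.

$2.36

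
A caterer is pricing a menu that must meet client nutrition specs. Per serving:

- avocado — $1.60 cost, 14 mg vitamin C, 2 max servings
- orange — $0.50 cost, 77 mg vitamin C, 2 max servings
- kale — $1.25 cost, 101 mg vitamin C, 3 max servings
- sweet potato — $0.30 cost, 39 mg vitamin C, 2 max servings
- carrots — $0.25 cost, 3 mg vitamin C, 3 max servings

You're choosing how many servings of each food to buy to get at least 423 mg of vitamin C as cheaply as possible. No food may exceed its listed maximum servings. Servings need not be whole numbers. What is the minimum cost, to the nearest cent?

$3.96

Cost per mg of vitamin C: orange $0.0065, sweet potato $0.0077, kale $0.0124, carrots $0.0833, avocado $0.1143.
Take 2 servings of orange: +154.0 mg vitamin C for $1.00 (total $1.00, still need 269.0 mg).
Take 2 servings of sweet potato: +78.0 mg vitamin C for $0.60 (total $1.60, still need 191.0 mg).
Take 1.891 servings of kale: +191.0 mg vitamin C for $2.36 (total $3.96, still need 0.0 mg).
Filling from the cheapest source first is optimal under one linear minimum: $3.96.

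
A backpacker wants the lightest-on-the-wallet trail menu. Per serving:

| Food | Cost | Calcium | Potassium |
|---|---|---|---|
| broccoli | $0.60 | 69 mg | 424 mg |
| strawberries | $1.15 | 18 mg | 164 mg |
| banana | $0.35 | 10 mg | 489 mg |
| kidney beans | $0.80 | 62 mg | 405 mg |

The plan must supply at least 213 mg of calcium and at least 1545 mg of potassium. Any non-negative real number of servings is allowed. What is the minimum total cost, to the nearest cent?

broccoli only: max(213/69, 1545/424) = 3.644 servings → $2.19.
strawberries only: max(213/18, 1545/164) = 11.83 servings → $13.61.
banana only: max(213/10, 1545/489) = 21.3 servings → $7.46.
kidney beans only: max(213/62, 1545/405) = 3.815 servings → $3.05.
broccoli + strawberries with both tight: 1.933 servings and 4.423 servings → $6.25.
broccoli + banana with both tight: 3.007 servings and 0.5523 servings → $2.00.
broccoli + kidney beans: intersection lies outside the first quadrant.
strawberries + banana: intersection lies outside the first quadrant.
strawberries + kidney beans with both tight: 3.31 servings and 2.475 servings → $5.79.
banana + kidney beans with both tight: 0.3626 servings and 3.377 servings → $2.83.
The minimum over all feasible corners is $2.00.

$2.00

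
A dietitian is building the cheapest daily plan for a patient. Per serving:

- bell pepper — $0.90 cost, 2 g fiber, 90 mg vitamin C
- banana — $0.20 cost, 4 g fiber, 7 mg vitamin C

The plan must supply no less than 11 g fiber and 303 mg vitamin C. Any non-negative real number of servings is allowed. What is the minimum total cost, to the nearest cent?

$3.17

For a min-cost LP with two ≥-constraints, a basic feasible solution has at most two positive variables.
bell pepper only: max(11/2, 303/90) = 5.5 servings → $4.95.
banana only: max(11/4, 303/7) = 43.29 servings → $8.66.
bell pepper + banana with both tight: 3.28 servings and 1.11 servings → $3.17.
The minimum over all feasible corners is $3.17.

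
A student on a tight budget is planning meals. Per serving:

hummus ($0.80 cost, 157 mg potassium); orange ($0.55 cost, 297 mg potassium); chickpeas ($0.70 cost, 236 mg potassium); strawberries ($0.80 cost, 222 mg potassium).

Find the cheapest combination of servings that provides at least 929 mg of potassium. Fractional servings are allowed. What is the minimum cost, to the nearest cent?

$1.72

Cost per mg of potassium: orange $0.0019, chickpeas $0.0030, strawberries $0.0036, hummus $0.0051.
With no serving limits, use only orange: 929 mg / 297 mg = 3.128 servings × $0.55 = $1.72.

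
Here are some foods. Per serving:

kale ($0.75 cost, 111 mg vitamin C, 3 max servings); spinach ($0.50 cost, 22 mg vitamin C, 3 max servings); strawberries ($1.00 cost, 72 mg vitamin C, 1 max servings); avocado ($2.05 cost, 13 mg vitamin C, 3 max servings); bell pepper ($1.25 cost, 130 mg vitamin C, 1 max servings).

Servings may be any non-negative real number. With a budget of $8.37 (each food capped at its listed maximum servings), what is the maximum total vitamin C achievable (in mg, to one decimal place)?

616.0 mg

Vitamin C per dollar: kale 148, bell pepper 104, strawberries 72, spinach 44, avocado 6.341.
Take 3 servings of kale: spends $2.25, +333.0 mg vitamin C (running total 333.0 mg).
Take 1 serving of bell pepper: spends $1.25, +130.0 mg vitamin C (running total 463.0 mg).
Take 1 serving of strawberries: spends $1.00, +72.0 mg vitamin C (running total 535.0 mg).
Take 3 servings of spinach: spends $1.50, +66.0 mg vitamin C (running total 601.0 mg).
Take 1.156 servings of avocado: spends $2.37, +15.0 mg vitamin C (running total 616.0 mg).
Filling greedily by vitamin C-per-dollar is optimal for one linear limit, giving 616.0 mg.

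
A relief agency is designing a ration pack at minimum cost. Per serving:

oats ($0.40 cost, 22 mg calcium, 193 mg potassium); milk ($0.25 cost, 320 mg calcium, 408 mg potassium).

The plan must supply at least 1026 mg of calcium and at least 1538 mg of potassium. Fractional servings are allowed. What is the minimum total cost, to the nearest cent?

$0.94

Compare the cost at each extreme point of the feasible region.
oats only: max(1026/22, 1538/193) = 46.64 servings → $18.65.
milk only: max(1026/320, 1538/408) = 3.77 servings → $0.94.
oats + milk with both tight: 1.393 servings and 3.11 servings → $1.33.
So the least-cost plan costs $0.94.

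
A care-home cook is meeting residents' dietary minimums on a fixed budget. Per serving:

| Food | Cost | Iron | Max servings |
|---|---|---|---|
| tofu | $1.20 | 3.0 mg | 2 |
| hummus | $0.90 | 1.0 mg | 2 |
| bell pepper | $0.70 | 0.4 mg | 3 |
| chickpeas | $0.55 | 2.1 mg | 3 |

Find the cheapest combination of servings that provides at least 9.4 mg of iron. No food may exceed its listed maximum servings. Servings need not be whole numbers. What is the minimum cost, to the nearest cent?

Cost per mg of iron: chickpeas $0.2619, tofu $0.4000, hummus $0.9000, bell pepper $1.7500.
Take 3 servings of chickpeas: +6.3 mg iron for $1.65 (total $1.65, still need 3.1 mg).
Take 1.033 servings of tofu: +3.1 mg iron for $1.24 (total $2.89, still need 0.0 mg).
Filling from the cheapest source first is optimal under one linear minimum: $2.89.

$2.89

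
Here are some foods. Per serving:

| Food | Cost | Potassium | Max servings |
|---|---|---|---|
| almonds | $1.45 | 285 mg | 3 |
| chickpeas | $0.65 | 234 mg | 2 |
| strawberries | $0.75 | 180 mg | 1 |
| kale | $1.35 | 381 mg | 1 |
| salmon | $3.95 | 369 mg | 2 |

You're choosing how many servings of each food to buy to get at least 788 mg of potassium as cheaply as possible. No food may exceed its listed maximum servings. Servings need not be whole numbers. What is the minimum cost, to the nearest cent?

Cost per mg of potassium: chickpeas $0.0028, kale $0.0035, strawberries $0.0042, almonds $0.0051, salmon $0.0107.
Take 2 servings of chickpeas: +468.0 mg potassium for $1.30 (total $1.30, still need 320.0 mg).
Take 0.8399 servings of kale: +320.0 mg potassium for $1.13 (total $2.43, still need 0.0 mg).
Greedy by cheapest-per-mg is optimal for a single linear constraint, so the minimum cost is $2.43.

$2.43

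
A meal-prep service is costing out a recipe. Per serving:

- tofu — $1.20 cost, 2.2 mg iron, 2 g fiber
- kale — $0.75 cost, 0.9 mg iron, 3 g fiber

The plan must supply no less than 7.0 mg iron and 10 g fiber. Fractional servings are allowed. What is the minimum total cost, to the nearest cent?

$4.25

Two binding constraints pin down two serving amounts, so the optimal mix uses at most two foods. The candidates are each food alone (scaled to the tighter of iron/fiber) and each pair with both constraints tight.
tofu only: max(7.0/2.2, 10/2) = 5 servings → $6.00.
kale only: max(7.0/0.9, 10/3) = 7.778 servings → $5.83.
tofu + kale with both tight: 2.5 servings and 1.667 servings → $4.25.
Cheapest feasible corner: $4.25.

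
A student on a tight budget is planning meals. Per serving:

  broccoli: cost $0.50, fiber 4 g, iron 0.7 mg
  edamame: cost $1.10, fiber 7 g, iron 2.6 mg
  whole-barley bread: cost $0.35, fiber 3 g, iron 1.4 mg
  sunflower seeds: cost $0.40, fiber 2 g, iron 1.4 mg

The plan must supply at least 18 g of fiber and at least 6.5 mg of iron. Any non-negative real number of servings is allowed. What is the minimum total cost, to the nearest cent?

This is a tiny linear program; its minimum lies at a vertex of the feasible set. List the vertices and price them.
broccoli only: max(18/4, 6.5/0.7) = 9.286 servings → $4.64.
edamame only: max(18/7, 6.5/2.6) = 2.571 servings → $2.83.
whole-barley bread only: max(18/3, 6.5/1.4) = 6 servings → $2.10.
sunflower seeds only: max(18/2, 6.5/1.4) = 9 servings → $3.60.
broccoli + edamame with both tight: 0.2364 servings and 2.436 servings → $2.80.
broccoli + whole-barley bread with both tight: 1.629 servings and 3.829 servings → $2.15.
broccoli + sunflower seeds with both tight: 2.905 servings and 3.19 servings → $2.73.
edamame + whole-barley bread: intersection lies outside the first quadrant.
edamame + sunflower seeds with both targets exact would need a negative amount; discard.
whole-barley bread + sunflower seeds: the both-tight solution has a negative serving — not a feasible corner.
So the least-cost plan costs $2.10.

$2.10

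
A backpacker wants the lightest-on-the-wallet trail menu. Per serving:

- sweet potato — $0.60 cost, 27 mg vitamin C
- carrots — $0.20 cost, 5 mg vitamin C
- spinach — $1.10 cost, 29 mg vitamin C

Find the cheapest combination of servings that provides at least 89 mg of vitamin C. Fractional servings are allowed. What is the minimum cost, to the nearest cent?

Cost per mg of vitamin C: sweet potato $0.0222, spinach $0.0379, carrots $0.0400.
With no serving limits, use only sweet potato: 89 mg / 27 mg = 3.296 servings × $0.60 = $1.98.

$1.98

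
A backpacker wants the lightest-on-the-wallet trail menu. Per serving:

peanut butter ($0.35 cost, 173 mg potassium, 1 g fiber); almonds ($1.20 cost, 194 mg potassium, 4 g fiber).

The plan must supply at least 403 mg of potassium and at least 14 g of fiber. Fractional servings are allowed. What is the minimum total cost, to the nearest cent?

$4.20

A basic optimal solution has at most two foods positive. Try each food alone and each pair with both targets met exactly.
peanut butter only: max(403/173, 14/1) = 14 servings → $4.90.
almonds only: max(403/194, 14/4) = 3.5 servings → $4.20.
peanut butter + almonds: the both-tight solution has a negative serving — not a feasible corner.
The minimum over all feasible corners is $4.20.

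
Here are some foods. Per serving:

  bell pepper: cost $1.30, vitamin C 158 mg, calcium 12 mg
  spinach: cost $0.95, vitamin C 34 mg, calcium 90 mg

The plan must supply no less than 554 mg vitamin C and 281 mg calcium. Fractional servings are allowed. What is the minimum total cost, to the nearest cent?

An LP optimum is at a vertex; with two nutrient constraints at most two foods are used. Check each candidate.
bell pepper only: max(554/158, 281/12) = 23.42 servings → $30.44.
spinach only: max(554/34, 281/90) = 16.29 servings → $15.48.
bell pepper + spinach with both tight: 2.918 servings and 2.733 servings → $6.39.
The minimum over all feasible corners is $6.39.

$6.39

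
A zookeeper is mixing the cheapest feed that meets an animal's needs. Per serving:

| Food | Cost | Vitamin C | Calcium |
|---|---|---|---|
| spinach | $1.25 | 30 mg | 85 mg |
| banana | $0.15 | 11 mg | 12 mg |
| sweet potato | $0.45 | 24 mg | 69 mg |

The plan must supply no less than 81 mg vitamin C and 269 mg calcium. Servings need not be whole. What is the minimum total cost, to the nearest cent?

The cheapest plan sits at a corner of the feasible region — with two constraints it uses at most two foods.
spinach only: max(81/30, 269/85) = 3.165 servings → $3.96.
banana only: max(81/11, 269/12) = 22.42 servings → $3.36.
sweet potato only: max(81/24, 269/69) = 3.899 servings → $1.75.
spinach + banana with both targets exact would need a negative amount; discard.
spinach + sweet potato: the both-tight solution has a negative serving — not a feasible corner.
banana + sweet potato: intersection lies outside the first quadrant.
The minimum over all feasible corners is $1.75.

$1.75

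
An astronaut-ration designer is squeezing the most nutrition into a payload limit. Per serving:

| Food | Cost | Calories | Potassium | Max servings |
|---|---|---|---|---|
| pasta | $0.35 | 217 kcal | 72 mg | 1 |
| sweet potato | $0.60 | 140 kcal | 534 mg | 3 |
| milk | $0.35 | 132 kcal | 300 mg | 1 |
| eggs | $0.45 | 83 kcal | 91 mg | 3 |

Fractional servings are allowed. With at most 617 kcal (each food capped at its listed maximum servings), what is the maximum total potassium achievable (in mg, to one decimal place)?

1973.3 mg

Potassium per kcal: sweet potato 3.814, milk 2.273, eggs 1.096, pasta 0.3318.
Take 3 servings of sweet potato: uses 420 kcal, +1602.0 mg potassium (running total 1602.0 mg).
Take 1 serving of milk: uses 132 kcal, +300.0 mg potassium (running total 1902.0 mg).
Take 0.7831 servings of eggs: uses 65 kcal, +71.3 mg potassium (running total 1973.3 mg).
Filling greedily by potassium-per-kcal is optimal for one linear limit, giving 1973.3 mg.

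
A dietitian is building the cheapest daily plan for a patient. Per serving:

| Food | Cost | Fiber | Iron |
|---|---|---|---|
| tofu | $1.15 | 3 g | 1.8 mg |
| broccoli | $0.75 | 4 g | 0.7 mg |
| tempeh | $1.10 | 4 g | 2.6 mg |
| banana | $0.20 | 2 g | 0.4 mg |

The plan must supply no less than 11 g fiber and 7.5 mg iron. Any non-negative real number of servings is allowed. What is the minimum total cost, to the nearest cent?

For a min-cost LP with two ≥-constraints, a basic feasible solution has at most two positive variables.
tofu only: max(11/3, 7.5/1.8) = 4.167 servings → $4.79.
broccoli only: max(11/4, 7.5/0.7) = 10.71 servings → $8.04.
tempeh only: max(11/4, 7.5/2.6) = 2.885 servings → $3.17.
banana only: max(11/2, 7.5/0.4) = 18.75 servings → $3.75.
tofu + broccoli: intersection lies outside the first quadrant.
tofu + tempeh: the both-tight solution has a negative serving — not a feasible corner.
tofu + banana: intersection lies outside the first quadrant.
broccoli + tempeh: intersection lies outside the first quadrant.
broccoli + banana: the both-tight solution has a negative serving — not a feasible corner.
tempeh + banana: the both-tight solution has a negative serving — not a feasible corner.
So the least-cost plan costs $3.17.

$3.17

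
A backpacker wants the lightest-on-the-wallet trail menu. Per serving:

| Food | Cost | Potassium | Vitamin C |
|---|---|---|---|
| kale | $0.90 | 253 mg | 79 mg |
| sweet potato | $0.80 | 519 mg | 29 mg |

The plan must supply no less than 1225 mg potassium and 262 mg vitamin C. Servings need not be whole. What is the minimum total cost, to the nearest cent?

The cheapest plan sits at a corner of the feasible region — with two constraints it uses at most two foods.
kale only: max(1225/253, 262/79) = 4.842 servings → $4.36.
sweet potato only: max(1225/519, 262/29) = 9.034 servings → $7.23.
kale + sweet potato with both tight: 2.984 servings and 0.9057 servings → $3.41.
The minimum over all feasible corners is $3.41.

$3.41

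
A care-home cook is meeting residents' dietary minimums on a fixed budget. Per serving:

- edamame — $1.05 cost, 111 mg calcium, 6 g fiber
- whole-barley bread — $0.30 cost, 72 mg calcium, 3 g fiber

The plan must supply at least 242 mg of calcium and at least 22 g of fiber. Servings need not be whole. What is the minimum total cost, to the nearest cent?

An LP optimum is at a vertex; with two nutrient constraints at most two foods are used. Check each candidate.
edamame only: max(242/111, 22/6) = 3.667 servings → $3.85.
whole-barley bread only: max(242/72, 22/3) = 7.333 servings → $2.20.
edamame + whole-barley bread: intersection lies outside the first quadrant.
The minimum over all feasible corners is $2.20.

$2.20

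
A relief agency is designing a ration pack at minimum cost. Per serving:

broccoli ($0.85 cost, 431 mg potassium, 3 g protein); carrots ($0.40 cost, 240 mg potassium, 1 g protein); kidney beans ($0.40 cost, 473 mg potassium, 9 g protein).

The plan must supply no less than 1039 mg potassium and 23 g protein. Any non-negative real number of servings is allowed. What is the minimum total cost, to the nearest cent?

$1.02

The cheapest plan sits at a corner of the feasible region — with two constraints it uses at most two foods.
broccoli only: max(1039/431, 23/3) = 7.667 servings → $6.52.
carrots only: max(1039/240, 23/1) = 23 servings → $9.20.
kidney beans only: max(1039/473, 23/9) = 2.556 servings → $1.02.
broccoli + carrots with both targets exact would need a negative amount; discard.
broccoli + kidney beans: the both-tight solution has a negative serving — not a feasible corner.
carrots + kidney beans: intersection lies outside the first quadrant.
So the least-cost plan costs $1.02.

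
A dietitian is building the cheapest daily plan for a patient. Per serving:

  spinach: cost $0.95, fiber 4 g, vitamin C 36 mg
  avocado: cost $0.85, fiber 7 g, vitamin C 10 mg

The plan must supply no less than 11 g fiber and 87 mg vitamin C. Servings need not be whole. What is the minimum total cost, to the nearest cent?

Check every corner: each single food scaled to meet both minima, and each pair solved so both constraints bind.
spinach only: max(11/4, 87/36) = 2.75 servings → $2.61.
avocado only: max(11/7, 87/10) = 8.7 servings → $7.39.
spinach + avocado with both tight: 2.354 servings and 0.2264 servings → $2.43.
Cheapest feasible corner: $2.43.

$2.43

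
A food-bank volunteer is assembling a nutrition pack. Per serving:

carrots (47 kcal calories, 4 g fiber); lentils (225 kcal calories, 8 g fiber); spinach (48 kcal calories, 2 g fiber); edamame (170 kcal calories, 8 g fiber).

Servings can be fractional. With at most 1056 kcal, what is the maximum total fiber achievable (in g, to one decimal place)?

Fiber per kcal: carrots 0.08511, edamame 0.04706, spinach 0.04167, lentils 0.03556.
With no serving limits, spend the whole calories allowance on carrots: 1056 kcal / 47 kcal × 4 g = 89.9 g.

89.9 g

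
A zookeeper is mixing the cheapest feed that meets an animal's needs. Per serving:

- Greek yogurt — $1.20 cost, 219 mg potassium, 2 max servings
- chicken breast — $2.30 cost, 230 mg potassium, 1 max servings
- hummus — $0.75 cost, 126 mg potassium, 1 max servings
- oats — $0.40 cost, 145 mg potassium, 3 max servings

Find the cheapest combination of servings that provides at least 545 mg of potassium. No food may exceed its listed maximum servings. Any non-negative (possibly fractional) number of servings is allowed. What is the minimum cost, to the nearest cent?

Cost per mg of potassium: oats $0.0028, Greek yogurt $0.0055, hummus $0.0060, chicken breast $0.0100.
Take 3 servings of oats: +435.0 mg potassium for $1.20 (total $1.20, still need 110.0 mg).
Take 0.5023 servings of Greek yogurt: +110.0 mg potassium for $0.60 (total $1.80, still need 0.0 mg).
Greedy by cheapest-per-mg is optimal for a single linear constraint, so the minimum cost is $1.80.

$1.80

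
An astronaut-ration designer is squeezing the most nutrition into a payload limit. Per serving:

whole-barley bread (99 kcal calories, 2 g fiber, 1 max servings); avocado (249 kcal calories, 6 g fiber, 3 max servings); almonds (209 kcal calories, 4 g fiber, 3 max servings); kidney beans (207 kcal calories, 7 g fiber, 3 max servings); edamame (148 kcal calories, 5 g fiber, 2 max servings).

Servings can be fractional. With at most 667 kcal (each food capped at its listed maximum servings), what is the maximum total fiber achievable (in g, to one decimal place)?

Fiber per kcal: kidney beans 0.03382, edamame 0.03378, avocado 0.0241, whole-barley bread 0.0202, almonds 0.01914.
Take 3 servings of kidney beans: uses 621 kcal, +21.0 g fiber (running total 21.0 g).
Take 0.3108 servings of edamame: uses 46 kcal, +1.6 g fiber (running total 22.6 g).
Filling greedily by fiber-per-kcal is optimal for one linear limit, giving 22.6 g.

22.6 g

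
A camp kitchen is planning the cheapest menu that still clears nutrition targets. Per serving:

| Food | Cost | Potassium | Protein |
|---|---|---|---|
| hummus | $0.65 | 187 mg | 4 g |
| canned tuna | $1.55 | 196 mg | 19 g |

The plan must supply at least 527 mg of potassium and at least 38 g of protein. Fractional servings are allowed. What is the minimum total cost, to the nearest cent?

Check every corner: each single food scaled to meet both minima, and each pair solved so both constraints bind.
hummus only: max(527/187, 38/4) = 9.5 servings → $6.17.
canned tuna only: max(527/196, 38/19) = 2.689 servings → $4.17.
hummus + canned tuna with both tight: 0.9263 servings and 1.805 servings → $3.40.
So the least-cost plan costs $3.40.

$3.40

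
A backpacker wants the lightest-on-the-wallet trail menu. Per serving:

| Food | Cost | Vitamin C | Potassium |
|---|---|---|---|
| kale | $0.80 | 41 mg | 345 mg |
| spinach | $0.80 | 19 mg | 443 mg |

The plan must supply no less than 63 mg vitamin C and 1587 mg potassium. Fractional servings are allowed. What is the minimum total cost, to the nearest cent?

With two linear requirements the optimum uses one or two foods; enumerate the corners.
kale only: max(63/41, 1587/345) = 4.6 servings → $3.68.
spinach only: max(63/19, 1587/443) = 3.582 servings → $2.87.
kale + spinach with both targets exact would need a negative amount; discard.
The minimum over all feasible corners is $2.87.

$2.87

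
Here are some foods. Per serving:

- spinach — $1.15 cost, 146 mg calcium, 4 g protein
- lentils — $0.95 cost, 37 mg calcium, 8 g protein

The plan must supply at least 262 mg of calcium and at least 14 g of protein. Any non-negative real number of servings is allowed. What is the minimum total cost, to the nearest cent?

spinach only: max(262/146, 14/4) = 3.5 servings → $4.03.
lentils only: max(262/37, 14/8) = 7.081 servings → $6.73.
spinach + lentils with both tight: 1.547 servings and 0.9765 servings → $2.71.
So the least-cost plan costs $2.71.

$2.71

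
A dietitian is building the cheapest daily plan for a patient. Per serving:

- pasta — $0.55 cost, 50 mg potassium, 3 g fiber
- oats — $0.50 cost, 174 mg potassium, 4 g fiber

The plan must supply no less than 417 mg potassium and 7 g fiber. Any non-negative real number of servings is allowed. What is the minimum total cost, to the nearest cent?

Check every corner: each single food scaled to meet both minima, and each pair solved so both constraints bind.
pasta only: max(417/50, 7/3) = 8.34 servings → $4.59.
oats only: max(417/174, 7/4) = 2.397 servings → $1.20.
pasta + oats: the both-tight solution has a negative serving — not a feasible corner.
So the least-cost plan costs $1.20.

$1.20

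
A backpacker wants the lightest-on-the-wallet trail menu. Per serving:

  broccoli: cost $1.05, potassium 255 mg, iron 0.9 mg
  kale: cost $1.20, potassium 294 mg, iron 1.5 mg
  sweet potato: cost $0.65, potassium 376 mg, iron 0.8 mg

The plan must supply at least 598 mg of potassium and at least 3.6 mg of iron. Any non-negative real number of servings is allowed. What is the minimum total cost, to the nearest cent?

With two linear requirements the optimum uses one or two foods; enumerate the corners.
broccoli only: max(598/255, 3.6/0.9) = 4 servings → $4.20.
kale only: max(598/294, 3.6/1.5) = 2.4 servings → $2.88.
sweet potato only: max(598/376, 3.6/0.8) = 4.5 servings → $2.92.
broccoli + kale: the both-tight solution has a negative serving — not a feasible corner.
broccoli + sweet potato with both targets exact would need a negative amount; discard.
kale + sweet potato: intersection lies outside the first quadrant.
The minimum over all feasible corners is $2.88.

$2.88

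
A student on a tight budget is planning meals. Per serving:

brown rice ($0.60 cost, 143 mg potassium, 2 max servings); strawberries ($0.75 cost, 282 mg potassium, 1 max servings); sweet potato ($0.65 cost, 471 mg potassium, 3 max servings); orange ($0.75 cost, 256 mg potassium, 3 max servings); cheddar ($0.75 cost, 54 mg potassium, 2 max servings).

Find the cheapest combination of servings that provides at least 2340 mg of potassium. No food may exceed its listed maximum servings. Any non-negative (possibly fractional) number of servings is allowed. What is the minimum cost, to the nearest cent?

Cost per mg of potassium: sweet potato $0.0014, strawberries $0.0027, orange $0.0029, brown rice $0.0042, cheddar $0.0139.
Take 3 servings of sweet potato: +1413.0 mg potassium for $1.95 (total $1.95, still need 927.0 mg).
Take 1 serving of strawberries: +282.0 mg potassium for $0.75 (total $2.70, still need 645.0 mg).
Take 2.52 servings of orange: +645.0 mg potassium for $1.89 (total $4.59, still need 0.0 mg).
Greedy by cheapest-per-mg is optimal for a single linear constraint, so the minimum cost is $4.59.

$4.59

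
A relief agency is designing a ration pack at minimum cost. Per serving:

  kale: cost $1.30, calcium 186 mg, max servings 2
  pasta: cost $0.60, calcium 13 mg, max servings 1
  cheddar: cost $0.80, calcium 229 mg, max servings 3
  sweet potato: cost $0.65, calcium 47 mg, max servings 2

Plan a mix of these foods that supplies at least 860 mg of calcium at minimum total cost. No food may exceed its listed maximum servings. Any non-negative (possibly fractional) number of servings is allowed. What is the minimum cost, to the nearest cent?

$3.61

Cost per mg of calcium: cheddar $0.0035, kale $0.0070, sweet potato $0.0138, pasta $0.0462.
Take 3 servings of cheddar: +687.0 mg calcium for $2.40 (total $2.40, still need 173.0 mg).
Take 0.9301 servings of kale: +173.0 mg calcium for $1.21 (total $3.61, still need 0.0 mg).
Filling from the cheapest source first is optimal under one linear minimum: $3.61.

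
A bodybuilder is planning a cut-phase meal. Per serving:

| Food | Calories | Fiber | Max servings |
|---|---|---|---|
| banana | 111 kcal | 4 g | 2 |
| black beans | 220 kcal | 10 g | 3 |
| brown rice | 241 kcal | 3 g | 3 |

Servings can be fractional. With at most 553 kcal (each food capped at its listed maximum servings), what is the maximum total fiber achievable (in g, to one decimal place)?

25.1 g

Fiber per kcal: black beans 0.04545, banana 0.03604, brown rice 0.01245.
Take 2.514 servings of black beans: uses 553 kcal, +25.1 g fiber (running total 25.1 g).
Filling greedily by fiber-per-kcal is optimal for one linear limit, giving 25.1 g.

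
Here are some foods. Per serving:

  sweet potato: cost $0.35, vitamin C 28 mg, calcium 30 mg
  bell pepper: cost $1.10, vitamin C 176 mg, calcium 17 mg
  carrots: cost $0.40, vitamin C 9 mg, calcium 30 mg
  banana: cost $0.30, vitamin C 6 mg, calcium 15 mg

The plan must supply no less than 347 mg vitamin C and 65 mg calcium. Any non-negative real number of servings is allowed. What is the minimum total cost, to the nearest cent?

Check every corner: each single food scaled to meet both minima, and each pair solved so both constraints bind.
sweet potato only: max(347/28, 65/30) = 12.39 servings → $4.34.
bell pepper only: max(347/176, 65/17) = 3.824 servings → $4.21.
carrots only: max(347/9, 65/30) = 38.56 servings → $15.42.
banana only: max(347/6, 65/15) = 57.83 servings → $17.35.
sweet potato + bell pepper with both tight: 1.153 servings and 1.788 servings → $2.37.
sweet potato + carrots: the both-tight solution has a negative serving — not a feasible corner.
sweet potato + banana: the both-tight solution has a negative serving — not a feasible corner.
bell pepper + carrots with both tight: 1.916 servings and 1.081 servings → $2.54.
bell pepper + banana with both tight: 1.897 servings and 2.183 servings → $2.74.
carrots + banana with both targets exact would need a negative amount; discard.
The minimum over all feasible corners is $2.37.

$2.37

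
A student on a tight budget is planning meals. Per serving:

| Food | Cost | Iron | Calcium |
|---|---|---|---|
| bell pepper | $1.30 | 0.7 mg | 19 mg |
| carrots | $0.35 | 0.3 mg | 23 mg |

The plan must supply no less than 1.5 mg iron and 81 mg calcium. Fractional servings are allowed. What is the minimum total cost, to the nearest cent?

$1.75

A basic optimal solution has at most two foods positive. Try each food alone and each pair with both targets met exactly.
bell pepper only: max(1.5/0.7, 81/19) = 4.263 servings → $5.54.
carrots only: max(1.5/0.3, 81/23) = 5 servings → $1.75.
bell pepper + carrots with both tight: 0.9808 servings and 2.712 servings → $2.22.
So the least-cost plan costs $1.75.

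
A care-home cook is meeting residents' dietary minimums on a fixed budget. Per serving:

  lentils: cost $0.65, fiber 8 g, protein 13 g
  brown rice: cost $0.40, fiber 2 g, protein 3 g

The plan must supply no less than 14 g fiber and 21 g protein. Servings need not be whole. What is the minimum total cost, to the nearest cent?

$1.14

The cheapest plan sits at a corner of the feasible region — with two constraints it uses at most two foods.
lentils only: max(14/8, 21/13) = 1.75 servings → $1.14.
brown rice only: max(14/2, 21/3) = 7 servings → $2.80.
lentils + brown rice with both tight: 0 servings and 7 servings → $2.80.
The minimum over all feasible corners is $1.14.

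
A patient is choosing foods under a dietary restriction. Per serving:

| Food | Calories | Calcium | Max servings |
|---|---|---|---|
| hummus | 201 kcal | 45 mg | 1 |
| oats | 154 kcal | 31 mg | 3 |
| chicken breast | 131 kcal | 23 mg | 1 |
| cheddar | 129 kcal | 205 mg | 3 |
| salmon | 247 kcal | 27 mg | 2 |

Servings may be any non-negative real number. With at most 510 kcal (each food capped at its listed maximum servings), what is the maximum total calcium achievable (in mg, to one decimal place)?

642.5 mg

Calcium per kcal: cheddar 1.589, hummus 0.2239, oats 0.2013, chicken breast 0.1756, salmon 0.1093.
Take 3 servings of cheddar: uses 387 kcal, +615.0 mg calcium (running total 615.0 mg).
Take 0.6119 servings of hummus: uses 123 kcal, +27.5 mg calcium (running total 642.5 mg).
Filling greedily by calcium-per-kcal is optimal for one linear limit, giving 642.5 mg.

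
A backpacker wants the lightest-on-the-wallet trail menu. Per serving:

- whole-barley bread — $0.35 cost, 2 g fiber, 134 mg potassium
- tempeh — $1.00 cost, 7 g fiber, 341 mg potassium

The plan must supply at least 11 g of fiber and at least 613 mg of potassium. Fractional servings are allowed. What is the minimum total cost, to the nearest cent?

whole-barley bread only: max(11/2, 613/134) = 5.5 servings → $1.93.
tempeh only: max(11/7, 613/341) = 1.798 servings → $1.80.
whole-barley bread + tempeh with both tight: 2.109 servings and 0.9688 servings → $1.71.
The minimum over all feasible corners is $1.71.

$1.71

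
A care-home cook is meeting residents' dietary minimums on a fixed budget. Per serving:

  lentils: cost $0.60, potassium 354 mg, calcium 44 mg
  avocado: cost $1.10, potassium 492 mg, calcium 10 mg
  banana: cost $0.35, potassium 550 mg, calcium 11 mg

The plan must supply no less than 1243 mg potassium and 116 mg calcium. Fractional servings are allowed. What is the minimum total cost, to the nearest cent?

lentils only: max(1243/354, 116/44) = 3.511 servings → $2.11.
avocado only: max(1243/492, 116/10) = 11.6 servings → $12.76.
banana only: max(1243/550, 116/11) = 10.55 servings → $3.69.
lentils + avocado with both tight: 2.465 servings and 0.7526 servings → $2.31.
lentils + banana with both tight: 2.469 servings and 0.6711 servings → $1.72.
avocado + banana: intersection lies outside the first quadrant.
So the least-cost plan costs $1.72.

$1.72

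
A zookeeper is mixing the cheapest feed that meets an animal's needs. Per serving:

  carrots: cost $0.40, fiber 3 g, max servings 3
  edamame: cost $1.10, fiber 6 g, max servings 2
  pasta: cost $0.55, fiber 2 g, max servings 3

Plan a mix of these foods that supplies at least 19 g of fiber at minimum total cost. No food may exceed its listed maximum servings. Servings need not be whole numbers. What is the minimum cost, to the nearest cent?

Cost per g of fiber: carrots $0.1333, edamame $0.1833, pasta $0.2750.
Take 3 servings of carrots: +9.0 g fiber for $1.20 (total $1.20, still need 10.0 g).
Take 1.667 servings of edamame: +10.0 g fiber for $1.83 (total $3.03, still need 0.0 g).
Greedy by cheapest-per-g is optimal for a single linear constraint, so the minimum cost is $3.03.

$3.03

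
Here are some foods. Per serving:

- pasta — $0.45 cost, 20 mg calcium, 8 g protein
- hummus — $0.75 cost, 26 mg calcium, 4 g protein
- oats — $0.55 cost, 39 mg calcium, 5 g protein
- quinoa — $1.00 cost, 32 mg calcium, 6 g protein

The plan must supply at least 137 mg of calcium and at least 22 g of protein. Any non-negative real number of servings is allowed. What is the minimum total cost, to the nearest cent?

pasta only: max(137/20, 22/8) = 6.85 servings → $3.08.
hummus only: max(137/26, 22/4) = 5.5 servings → $4.12.
oats only: max(137/39, 22/5) = 4.4 servings → $2.42.
quinoa only: max(137/32, 22/6) = 4.281 servings → $4.28.
pasta + hummus with both tight: 0.1875 servings and 5.125 servings → $3.93.
pasta + oats with both tight: 0.816 servings and 3.094 servings → $2.07.
pasta + quinoa with both targets exact would need a negative amount; discard.
hummus + oats: the both-tight solution has a negative serving — not a feasible corner.
hummus + quinoa with both tight: 4.214 servings and 0.8571 servings → $4.02.
oats + quinoa with both tight: 1.595 servings and 2.338 servings → $3.21.
The minimum over all feasible corners is $2.07.

$2.07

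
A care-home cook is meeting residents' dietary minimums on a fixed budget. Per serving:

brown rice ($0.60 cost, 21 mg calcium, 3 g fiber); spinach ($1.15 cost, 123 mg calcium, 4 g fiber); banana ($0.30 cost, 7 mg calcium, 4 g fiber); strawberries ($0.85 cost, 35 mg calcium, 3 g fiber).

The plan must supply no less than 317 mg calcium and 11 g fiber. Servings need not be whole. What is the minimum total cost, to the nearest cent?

With two linear requirements the optimum uses one or two foods; enumerate the corners.
brown rice only: max(317/21, 11/3) = 15.1 servings → $9.06.
spinach only: max(317/123, 11/4) = 2.75 servings → $3.16.
banana only: max(317/7, 11/4) = 45.29 servings → $13.59.
strawberries only: max(317/35, 11/3) = 9.057 servings → $7.70.
brown rice + spinach with both tight: 0.2982 servings and 2.526 servings → $3.08.
brown rice + banana with both targets exact would need a negative amount; discard.
brown rice + strawberries with both targets exact would need a negative amount; discard.
spinach + banana with both tight: 2.567 servings and 0.1832 servings → $3.01.
spinach + strawberries with both tight: 2.472 servings and 0.3712 servings → $3.16.
banana + strawberries with both targets exact would need a negative amount; discard.
Cheapest feasible corner: $3.01.

$3.01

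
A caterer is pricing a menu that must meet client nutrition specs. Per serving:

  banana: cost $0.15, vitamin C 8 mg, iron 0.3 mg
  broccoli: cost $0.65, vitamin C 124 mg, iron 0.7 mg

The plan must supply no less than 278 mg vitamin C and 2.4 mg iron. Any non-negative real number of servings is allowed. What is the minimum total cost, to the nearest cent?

An LP optimum is at a vertex; with two nutrient constraints at most two foods are used. Check each candidate.
banana only: max(278/8, 2.4/0.3) = 34.75 servings → $5.21.
broccoli only: max(278/124, 2.4/0.7) = 3.429 servings → $2.23.
banana + broccoli with both tight: 3.259 servings and 2.032 servings → $1.81.
So the least-cost plan costs $1.81.

$1.81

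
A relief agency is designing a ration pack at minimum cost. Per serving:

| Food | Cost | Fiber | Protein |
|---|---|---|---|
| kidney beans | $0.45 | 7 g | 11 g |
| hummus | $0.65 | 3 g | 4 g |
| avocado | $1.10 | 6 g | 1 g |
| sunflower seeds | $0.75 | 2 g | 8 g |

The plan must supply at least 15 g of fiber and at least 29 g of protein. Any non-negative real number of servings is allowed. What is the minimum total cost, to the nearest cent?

$1.19

This is a tiny linear program; its minimum lies at a vertex of the feasible set. List the vertices and price them.
kidney beans only: max(15/7, 29/11) = 2.636 servings → $1.19.
hummus only: max(15/3, 29/4) = 7.25 servings → $4.71.
avocado only: max(15/6, 29/1) = 29 servings → $31.90.
sunflower seeds only: max(15/2, 29/8) = 7.5 servings → $5.62.
kidney beans + hummus: intersection lies outside the first quadrant.
kidney beans + avocado: intersection lies outside the first quadrant.
kidney beans + sunflower seeds with both tight: 1.824 servings and 1.118 servings → $1.66.
hummus + avocado with both targets exact would need a negative amount; discard.
hummus + sunflower seeds with both tight: 3.875 servings and 1.688 servings → $3.78.
avocado + sunflower seeds with both tight: 1.348 servings and 3.457 servings → $4.08.
The minimum over all feasible corners is $1.19.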